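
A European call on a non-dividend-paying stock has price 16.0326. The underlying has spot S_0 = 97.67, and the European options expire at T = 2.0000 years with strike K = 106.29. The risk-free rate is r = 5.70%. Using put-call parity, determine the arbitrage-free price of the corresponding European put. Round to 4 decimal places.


Put-call parity: C - P = S_0 * exp(-qT) - K * exp(-rT).
S_0 * exp(-qT) = 97.6700 * 1.00000000 = 97.67000000
K * exp(-rT) = 106.2900 * 0.89225796 = 94.83809813
P = C - S*exp(-qT) + K*exp(-rT)
P = 16.0326 - 97.67000000 + 94.83809813 = 13.2007

Answer: Put price = 13.2007


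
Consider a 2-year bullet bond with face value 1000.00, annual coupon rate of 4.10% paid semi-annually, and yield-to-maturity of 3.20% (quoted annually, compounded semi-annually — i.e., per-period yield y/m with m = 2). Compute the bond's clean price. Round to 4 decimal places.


Coupon per period c = face * coupon_rate / m = 20.500000
Periods per year m = 2; per-period yield y/m = 0.016000
Number of cashflows N = 4
Cashflows (t years, CF_t, discount factor 1/(1+y/m)^(m*t), PV):
  t = 0.5000: CF_t = 20.500000, DF = 0.984252, PV = 20.177165
  t = 1.0000: CF_t = 20.500000, DF = 0.968752, PV = 19.859415
  t = 1.5000: CF_t = 20.500000, DF = 0.953496, PV = 19.546668
  t = 2.0000: CF_t = 1020.500000, DF = 0.938480, PV = 957.719163
Price P = sum_t PV_t = 1017.302411

Answer: Price = 1017.3024


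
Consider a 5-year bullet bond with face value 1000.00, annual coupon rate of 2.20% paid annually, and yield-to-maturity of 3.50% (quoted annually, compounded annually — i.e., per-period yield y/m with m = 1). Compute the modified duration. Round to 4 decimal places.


Coupon per period c = face * coupon_rate / m = 22.000000
Periods per year m = 1; per-period yield y/m = 0.035000
Number of cashflows N = 5
Cashflows (t years, CF_t, discount factor 1/(1+y/m)^(m*t), PV):
  t = 1.0000: CF_t = 22.000000, DF = 0.966184, PV = 21.256039
  t = 2.0000: CF_t = 22.000000, DF = 0.933511, PV = 20.537235
  t = 3.0000: CF_t = 22.000000, DF = 0.901943, PV = 19.842740
  t = 4.0000: CF_t = 22.000000, DF = 0.871442, PV = 19.171729
  t = 5.0000: CF_t = 1022.000000, DF = 0.841973, PV = 860.496577
Price P = sum_t PV_t = 941.304319
First compute Macaulay numerator sum_t t * PV_t:
  t * PV_t at t = 1.0000: 21.256039
  t * PV_t at t = 2.0000: 41.074471
  t * PV_t at t = 3.0000: 59.528219
  t * PV_t at t = 4.0000: 76.686916
  t * PV_t at t = 5.0000: 4302.482883
Macaulay duration D = 4501.028527 / 941.304319 = 4.781693
Modified duration = D / (1 + y/m) = 4.781693 / (1 + 0.035000) = 4.619993

Answer: Modified duration = 4.6200


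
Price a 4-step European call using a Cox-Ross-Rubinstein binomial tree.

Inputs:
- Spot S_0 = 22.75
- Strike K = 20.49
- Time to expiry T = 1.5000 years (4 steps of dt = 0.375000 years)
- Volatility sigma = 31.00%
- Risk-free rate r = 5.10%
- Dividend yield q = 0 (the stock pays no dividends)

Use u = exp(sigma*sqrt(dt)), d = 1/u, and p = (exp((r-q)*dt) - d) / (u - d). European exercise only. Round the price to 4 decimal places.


Answer: Price = V(0,0) = 5.4506

Derivation:
dt = T/N = 0.375000
u = exp(sigma*sqrt(dt)) = 1.209051; d = 1/u = 0.827095
p = (exp((r-q)*dt) - d) / (u - d) = 0.503236
Discount per step: exp(-r*dt) = 0.981057
Stock lattice S(k, i) with i counting down-moves:
  k=0: S(0,0) = 22.7500
  k=1: S(1,0) = 27.5059; S(1,1) = 18.8164
  k=2: S(2,0) = 33.2560; S(2,1) = 22.7500; S(2,2) = 15.5630
  k=3: S(3,0) = 40.2082; S(3,1) = 27.5059; S(3,2) = 18.8164; S(3,3) = 12.8721
  k=4: S(4,0) = 48.6138; S(4,1) = 33.2560; S(4,2) = 22.7500; S(4,3) = 15.5630; S(4,4) = 10.6464
Terminal payoffs V(N, i) = max(S_T - K, 0):
  V(4,0) = 28.123777; V(4,1) = 12.766028; V(4,2) = 2.260000; V(4,3) = 0.000000; V(4,4) = 0.000000
Backward induction: V(k, i) = exp(-r*dt) * [p * V(k+1, i) + (1-p) * V(k+1, i+1)].
  V(3,0) = exp(-r*dt) * [p*28.123777 + (1-p)*12.766028] = 20.106370
  V(3,1) = exp(-r*dt) * [p*12.766028 + (1-p)*2.260000] = 7.404050
  V(3,2) = exp(-r*dt) * [p*2.260000 + (1-p)*0.000000] = 1.115770
  V(3,3) = exp(-r*dt) * [p*0.000000 + (1-p)*0.000000] = 0.000000
  V(2,0) = exp(-r*dt) * [p*20.106370 + (1-p)*7.404050] = 13.534971
  V(2,1) = exp(-r*dt) * [p*7.404050 + (1-p)*1.115770] = 4.199178
  V(2,2) = exp(-r*dt) * [p*1.115770 + (1-p)*0.000000] = 0.550859
  V(1,0) = exp(-r*dt) * [p*13.534971 + (1-p)*4.199178] = 8.728744
  V(1,1) = exp(-r*dt) * [p*4.199178 + (1-p)*0.550859] = 2.341612
  V(0,0) = exp(-r*dt) * [p*8.728744 + (1-p)*2.341612] = 5.450603


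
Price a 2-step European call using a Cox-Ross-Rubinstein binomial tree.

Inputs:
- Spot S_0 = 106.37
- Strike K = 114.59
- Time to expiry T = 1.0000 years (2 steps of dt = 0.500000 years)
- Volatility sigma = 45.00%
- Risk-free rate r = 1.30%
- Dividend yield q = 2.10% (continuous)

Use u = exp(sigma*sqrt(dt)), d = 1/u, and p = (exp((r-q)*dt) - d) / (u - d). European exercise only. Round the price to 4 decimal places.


dt = T/N = 0.500000
u = exp(sigma*sqrt(dt)) = 1.374648; d = 1/u = 0.727459
p = (exp((r-q)*dt) - d) / (u - d) = 0.414947
Discount per step: exp(-r*dt) = 0.993521
Stock lattice S(k, i) with i counting down-moves:
  k=0: S(0,0) = 106.3700
  k=1: S(1,0) = 146.2214; S(1,1) = 77.3798
  k=2: S(2,0) = 201.0030; S(2,1) = 106.3700; S(2,2) = 56.2906
Terminal payoffs V(N, i) = max(S_T - K, 0):
  V(2,0) = 86.412970; V(2,1) = 0.000000; V(2,2) = 0.000000
Backward induction: V(k, i) = exp(-r*dt) * [p * V(k+1, i) + (1-p) * V(k+1, i+1)].
  V(1,0) = exp(-r*dt) * [p*86.412970 + (1-p)*0.000000] = 35.624467
  V(1,1) = exp(-r*dt) * [p*0.000000 + (1-p)*0.000000] = 0.000000
  V(0,0) = exp(-r*dt) * [p*35.624467 + (1-p)*0.000000] = 14.686483

Answer: Price = V(0,0) = 14.6865


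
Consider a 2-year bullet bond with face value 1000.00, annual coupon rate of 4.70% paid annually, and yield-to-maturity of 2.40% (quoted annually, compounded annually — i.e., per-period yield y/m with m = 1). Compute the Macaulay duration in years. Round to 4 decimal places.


Coupon per period c = face * coupon_rate / m = 47.000000
Periods per year m = 1; per-period yield y/m = 0.024000
Number of cashflows N = 2
Cashflows (t years, CF_t, discount factor 1/(1+y/m)^(m*t), PV):
  t = 1.0000: CF_t = 47.000000, DF = 0.976562, PV = 45.898438
  t = 2.0000: CF_t = 1047.000000, DF = 0.953674, PV = 998.497009
Price P = sum_t PV_t = 1044.395447
Macaulay numerator sum_t t * PV_t:
  t * PV_t at t = 1.0000: 45.898438
  t * PV_t at t = 2.0000: 1996.994019
Macaulay duration D = (sum_t t * PV_t) / P = 2042.892456 / 1044.395447 = 1.956053

Answer: Macaulay duration = 1.9561 years


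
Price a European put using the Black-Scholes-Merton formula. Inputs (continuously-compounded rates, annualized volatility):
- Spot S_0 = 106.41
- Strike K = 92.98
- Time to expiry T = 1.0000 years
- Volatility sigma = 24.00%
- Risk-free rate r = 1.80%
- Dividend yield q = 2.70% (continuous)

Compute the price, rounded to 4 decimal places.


Answer: Price = 4.4253

Derivation:
d1 = (ln(S/K) + (r - q + 0.5*sigma^2) * T) / (sigma * sqrt(T)) = 0.64464642
d2 = d1 - sigma * sqrt(T) = 0.40464642
exp(-rT) = 0.98216103; exp(-qT) = 0.97336124
P = K * exp(-rT) * N(-d2) - S_0 * exp(-qT) * N(-d1)
N(-d1) = 0.25957817; N(-d2) = 0.34286872
P = 92.9800 * 0.98216103 * 0.34286872 - 106.4100 * 0.97336124 * 0.25957817 = 4.4253


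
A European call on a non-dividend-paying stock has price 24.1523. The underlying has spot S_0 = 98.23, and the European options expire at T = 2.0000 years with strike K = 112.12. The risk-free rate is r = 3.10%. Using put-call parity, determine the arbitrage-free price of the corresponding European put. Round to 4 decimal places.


Answer: Put price = 31.3020

Derivation:
Put-call parity: C - P = S_0 * exp(-qT) - K * exp(-rT).
S_0 * exp(-qT) = 98.2300 * 1.00000000 = 98.23000000
K * exp(-rT) = 112.1200 * 0.93988289 = 105.37966927
P = C - S*exp(-qT) + K*exp(-rT)
P = 24.1523 - 98.23000000 + 105.37966927 = 31.3020


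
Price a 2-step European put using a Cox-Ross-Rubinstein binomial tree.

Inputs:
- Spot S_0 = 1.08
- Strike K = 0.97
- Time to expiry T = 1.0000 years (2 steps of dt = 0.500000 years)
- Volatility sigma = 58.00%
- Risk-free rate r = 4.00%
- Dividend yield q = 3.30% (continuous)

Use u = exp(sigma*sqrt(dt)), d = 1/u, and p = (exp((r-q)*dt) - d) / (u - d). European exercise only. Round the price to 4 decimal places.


Answer: Price = V(0,0) = 0.1693

Derivation:
dt = T/N = 0.500000
u = exp(sigma*sqrt(dt)) = 1.507002; d = 1/u = 0.663569
p = (exp((r-q)*dt) - d) / (u - d) = 0.403040
Discount per step: exp(-r*dt) = 0.980199
Stock lattice S(k, i) with i counting down-moves:
  k=0: S(0,0) = 1.0800
  k=1: S(1,0) = 1.6276; S(1,1) = 0.7167
  k=2: S(2,0) = 2.4527; S(2,1) = 1.0800; S(2,2) = 0.4756
Terminal payoffs V(N, i) = max(K - S_T, 0):
  V(2,0) = 0.000000; V(2,1) = 0.000000; V(2,2) = 0.494450
Backward induction: V(k, i) = exp(-r*dt) * [p * V(k+1, i) + (1-p) * V(k+1, i+1)].
  V(1,0) = exp(-r*dt) * [p*0.000000 + (1-p)*0.000000] = 0.000000
  V(1,1) = exp(-r*dt) * [p*0.000000 + (1-p)*0.494450] = 0.289322
  V(0,0) = exp(-r*dt) * [p*0.000000 + (1-p)*0.289322] = 0.169294


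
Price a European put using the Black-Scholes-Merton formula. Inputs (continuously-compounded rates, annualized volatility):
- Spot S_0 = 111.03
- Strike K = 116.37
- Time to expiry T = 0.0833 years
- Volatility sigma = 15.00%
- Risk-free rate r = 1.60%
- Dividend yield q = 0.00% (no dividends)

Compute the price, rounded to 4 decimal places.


d1 = (ln(S/K) + (r - q + 0.5*sigma^2) * T) / (sigma * sqrt(T)) = -1.03261067
d2 = d1 - sigma * sqrt(T) = -1.07590328
exp(-rT) = 0.99866809; exp(-qT) = 1.00000000
P = K * exp(-rT) * N(-d2) - S_0 * exp(-qT) * N(-d1)
N(-d1) = 0.84910693; N(-d2) = 0.85901474
P = 116.3700 * 0.99866809 * 0.85901474 - 111.0300 * 1.00000000 * 0.84910693 = 5.5541

Answer: Price = 5.5541


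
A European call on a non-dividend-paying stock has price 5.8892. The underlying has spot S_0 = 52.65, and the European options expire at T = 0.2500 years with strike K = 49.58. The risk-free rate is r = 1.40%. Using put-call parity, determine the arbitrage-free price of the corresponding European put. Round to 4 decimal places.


Answer: Put price = 2.6460

Derivation:
Put-call parity: C - P = S_0 * exp(-qT) - K * exp(-rT).
S_0 * exp(-qT) = 52.6500 * 1.00000000 = 52.65000000
K * exp(-rT) = 49.5800 * 0.99650612 = 49.40677332
P = C - S*exp(-qT) + K*exp(-rT)
P = 5.8892 - 52.65000000 + 49.40677332 = 2.6460


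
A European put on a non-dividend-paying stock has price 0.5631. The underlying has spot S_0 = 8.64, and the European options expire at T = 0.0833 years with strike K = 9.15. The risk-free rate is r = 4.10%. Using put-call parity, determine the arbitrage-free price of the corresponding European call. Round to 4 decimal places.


Put-call parity: C - P = S_0 * exp(-qT) - K * exp(-rT).
S_0 * exp(-qT) = 8.6400 * 1.00000000 = 8.64000000
K * exp(-rT) = 9.1500 * 0.99659053 = 9.11880331
C = P + S*exp(-qT) - K*exp(-rT)
C = 0.5631 + 8.64000000 - 9.11880331 = 0.0843

Answer: Call price = 0.0843


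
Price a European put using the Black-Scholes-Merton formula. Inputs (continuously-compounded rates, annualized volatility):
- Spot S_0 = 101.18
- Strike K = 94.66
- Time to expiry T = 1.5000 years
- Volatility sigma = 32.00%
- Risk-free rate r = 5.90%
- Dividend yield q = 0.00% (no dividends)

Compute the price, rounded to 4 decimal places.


d1 = (ln(S/K) + (r - q + 0.5*sigma^2) * T) / (sigma * sqrt(T)) = 0.59172932
d2 = d1 - sigma * sqrt(T) = 0.19981096
exp(-rT) = 0.91530311; exp(-qT) = 1.00000000
P = K * exp(-rT) * N(-d2) - S_0 * exp(-qT) * N(-d1)
N(-d1) = 0.27701593; N(-d2) = 0.42081421
P = 94.6600 * 0.91530311 * 0.42081421 - 101.1800 * 1.00000000 * 0.27701593 = 8.4320

Answer: Price = 8.4320


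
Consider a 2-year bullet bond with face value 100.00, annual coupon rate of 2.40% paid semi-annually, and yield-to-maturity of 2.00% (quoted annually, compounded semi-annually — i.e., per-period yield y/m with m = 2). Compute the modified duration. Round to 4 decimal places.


Coupon per period c = face * coupon_rate / m = 1.200000
Periods per year m = 2; per-period yield y/m = 0.010000
Number of cashflows N = 4
Cashflows (t years, CF_t, discount factor 1/(1+y/m)^(m*t), PV):
  t = 0.5000: CF_t = 1.200000, DF = 0.990099, PV = 1.188119
  t = 1.0000: CF_t = 1.200000, DF = 0.980296, PV = 1.176355
  t = 1.5000: CF_t = 1.200000, DF = 0.970590, PV = 1.164708
  t = 2.0000: CF_t = 101.200000, DF = 0.960980, PV = 97.251211
Price P = sum_t PV_t = 100.780393
First compute Macaulay numerator sum_t t * PV_t:
  t * PV_t at t = 0.5000: 0.594059
  t * PV_t at t = 1.0000: 1.176355
  t * PV_t at t = 1.5000: 1.747062
  t * PV_t at t = 2.0000: 194.502422
Macaulay duration D = 198.019899 / 100.780393 = 1.964865
Modified duration = D / (1 + y/m) = 1.964865 / (1 + 0.010000) = 1.945411

Answer: Modified duration = 1.9454


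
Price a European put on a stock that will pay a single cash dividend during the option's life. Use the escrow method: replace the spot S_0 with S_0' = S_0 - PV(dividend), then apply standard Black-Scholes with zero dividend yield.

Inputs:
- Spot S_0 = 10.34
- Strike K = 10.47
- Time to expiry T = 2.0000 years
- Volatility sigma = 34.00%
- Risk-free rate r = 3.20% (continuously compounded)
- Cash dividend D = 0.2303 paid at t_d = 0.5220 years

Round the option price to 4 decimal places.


Answer: Price = 1.7509

Derivation:
PV(D) = D * exp(-r * t_d) = 0.2303 * 0.98343474 = 0.22648502
S_0' = S_0 - PV(D) = 10.3400 - 0.22648502 = 10.11351498
d1 = (ln(S_0'/K) + (r + sigma^2/2)*T) / (sigma*sqrt(T)) = 0.30147419
d2 = d1 - sigma*sqrt(T) = -0.17935842
exp(-rT) = 0.93800500
N(-d1) = 0.38152646; N(-d2) = 0.57117186
P = K * exp(-rT) * N(-d2) - S_0' * N(-d1) = 10.4700 * 0.93800500 * 0.57117186 - 10.11351498 * 0.38152646 = 1.7509


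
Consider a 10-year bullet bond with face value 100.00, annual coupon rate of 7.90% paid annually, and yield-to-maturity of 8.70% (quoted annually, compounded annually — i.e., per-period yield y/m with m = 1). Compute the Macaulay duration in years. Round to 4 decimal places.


Coupon per period c = face * coupon_rate / m = 7.900000
Periods per year m = 1; per-period yield y/m = 0.087000
Number of cashflows N = 10
Cashflows (t years, CF_t, discount factor 1/(1+y/m)^(m*t), PV):
  t = 1.0000: CF_t = 7.900000, DF = 0.919963, PV = 7.267709
  t = 2.0000: CF_t = 7.900000, DF = 0.846332, PV = 6.686025
  t = 3.0000: CF_t = 7.900000, DF = 0.778595, PV = 6.150897
  t = 4.0000: CF_t = 7.900000, DF = 0.716278, PV = 5.658599
  t = 5.0000: CF_t = 7.900000, DF = 0.658950, PV = 5.205703
  t = 6.0000: CF_t = 7.900000, DF = 0.606209, PV = 4.789055
  t = 7.0000: CF_t = 7.900000, DF = 0.557690, PV = 4.405754
  t = 8.0000: CF_t = 7.900000, DF = 0.513055, PV = 4.053132
  t = 9.0000: CF_t = 7.900000, DF = 0.471991, PV = 3.728732
  t = 10.0000: CF_t = 107.900000, DF = 0.434215, PV = 46.851770
Price P = sum_t PV_t = 94.797377
Macaulay numerator sum_t t * PV_t:
  t * PV_t at t = 1.0000: 7.267709
  t * PV_t at t = 2.0000: 13.372050
  t * PV_t at t = 3.0000: 18.452691
  t * PV_t at t = 4.0000: 22.634396
  t * PV_t at t = 5.0000: 26.028514
  t * PV_t at t = 6.0000: 28.734330
  t * PV_t at t = 7.0000: 30.840281
  t * PV_t at t = 8.0000: 32.425055
  t * PV_t at t = 9.0000: 33.558590
  t * PV_t at t = 10.0000: 468.517701
Macaulay duration D = (sum_t t * PV_t) / P = 681.831318 / 94.797377 = 7.192512

Answer: Macaulay duration = 7.1925 years


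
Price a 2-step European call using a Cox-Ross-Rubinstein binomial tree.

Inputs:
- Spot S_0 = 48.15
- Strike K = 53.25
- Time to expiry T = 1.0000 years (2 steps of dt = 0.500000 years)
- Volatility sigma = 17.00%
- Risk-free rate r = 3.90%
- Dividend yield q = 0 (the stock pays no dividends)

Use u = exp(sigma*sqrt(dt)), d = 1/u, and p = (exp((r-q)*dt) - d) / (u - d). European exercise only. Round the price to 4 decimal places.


Answer: Price = V(0,0) = 2.3377

Derivation:
dt = T/N = 0.500000
u = exp(sigma*sqrt(dt)) = 1.127732; d = 1/u = 0.886736
p = (exp((r-q)*dt) - d) / (u - d) = 0.551692
Discount per step: exp(-r*dt) = 0.980689
Stock lattice S(k, i) with i counting down-moves:
  k=0: S(0,0) = 48.1500
  k=1: S(1,0) = 54.3003; S(1,1) = 42.6963
  k=2: S(2,0) = 61.2361; S(2,1) = 48.1500; S(2,2) = 37.8604
Terminal payoffs V(N, i) = max(S_T - K, 0):
  V(2,0) = 7.986134; V(2,1) = 0.000000; V(2,2) = 0.000000
Backward induction: V(k, i) = exp(-r*dt) * [p * V(k+1, i) + (1-p) * V(k+1, i+1)].
  V(1,0) = exp(-r*dt) * [p*7.986134 + (1-p)*0.000000] = 4.320807
  V(1,1) = exp(-r*dt) * [p*0.000000 + (1-p)*0.000000] = 0.000000
  V(0,0) = exp(-r*dt) * [p*4.320807 + (1-p)*0.000000] = 2.337724


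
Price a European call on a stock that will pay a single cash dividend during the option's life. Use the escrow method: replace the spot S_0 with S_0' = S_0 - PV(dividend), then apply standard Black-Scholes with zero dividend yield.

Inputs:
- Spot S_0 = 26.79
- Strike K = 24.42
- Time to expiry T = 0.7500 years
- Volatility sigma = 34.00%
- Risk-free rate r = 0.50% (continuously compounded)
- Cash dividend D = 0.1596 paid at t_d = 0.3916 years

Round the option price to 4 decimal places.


Answer: Price = 4.2717

Derivation:
PV(D) = D * exp(-r * t_d) = 0.1596 * 0.99804392 = 0.15928781
S_0' = S_0 - PV(D) = 26.7900 - 0.15928781 = 26.63071219
d1 = (ln(S_0'/K) + (r + sigma^2/2)*T) / (sigma*sqrt(T)) = 0.45428186
d2 = d1 - sigma*sqrt(T) = 0.15983322
exp(-rT) = 0.99625702
N(d1) = 0.67518701; N(d2) = 0.56349377
C = S_0' * N(d1) - K * exp(-rT) * N(d2) = 26.63071219 * 0.67518701 - 24.4200 * 0.99625702 * 0.56349377 = 4.2717


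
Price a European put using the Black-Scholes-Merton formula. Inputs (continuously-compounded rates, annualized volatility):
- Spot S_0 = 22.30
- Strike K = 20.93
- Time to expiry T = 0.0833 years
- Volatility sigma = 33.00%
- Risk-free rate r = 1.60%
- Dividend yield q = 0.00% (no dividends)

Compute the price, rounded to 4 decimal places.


Answer: Price = 0.3038

Derivation:
d1 = (ln(S/K) + (r - q + 0.5*sigma^2) * T) / (sigma * sqrt(T)) = 0.72730898
d2 = d1 - sigma * sqrt(T) = 0.63206524
exp(-rT) = 0.99866809; exp(-qT) = 1.00000000
P = K * exp(-rT) * N(-d2) - S_0 * exp(-qT) * N(-d1)
N(-d1) = 0.23351835; N(-d2) = 0.26367212
P = 20.9300 * 0.99866809 * 0.26367212 - 22.3000 * 1.00000000 * 0.23351835 = 0.3038


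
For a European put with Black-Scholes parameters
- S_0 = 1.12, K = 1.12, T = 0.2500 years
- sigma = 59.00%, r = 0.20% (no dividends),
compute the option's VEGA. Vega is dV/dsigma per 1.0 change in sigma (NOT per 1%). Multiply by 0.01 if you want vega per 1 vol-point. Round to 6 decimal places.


Answer: Vega = 0.220935

Derivation:
d1 = 0.1491949153; d2 = -0.1458050847
phi(d1) = 0.3945268443; exp(-qT) = 1.0000000000; exp(-rT) = 0.9995001250
Vega = S * exp(-qT) * phi(d1) * sqrt(T) = 1.1200 * 1.0000000000 * 0.3945268443 * 0.5000000000 = 0.220935


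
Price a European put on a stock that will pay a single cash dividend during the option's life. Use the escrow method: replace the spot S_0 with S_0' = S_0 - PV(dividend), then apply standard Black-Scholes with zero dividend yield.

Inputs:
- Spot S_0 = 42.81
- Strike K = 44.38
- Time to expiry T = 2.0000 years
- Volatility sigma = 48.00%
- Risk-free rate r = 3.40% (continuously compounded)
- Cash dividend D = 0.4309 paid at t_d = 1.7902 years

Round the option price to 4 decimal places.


PV(D) = D * exp(-r * t_d) = 0.4309 * 0.94094857 = 0.40545474
S_0' = S_0 - PV(D) = 42.8100 - 0.40545474 = 42.40454526
d1 = (ln(S_0'/K) + (r + sigma^2/2)*T) / (sigma*sqrt(T)) = 0.37250774
d2 = d1 - sigma*sqrt(T) = -0.30631477
exp(-rT) = 0.93426047
N(-d1) = 0.35475743; N(-d2) = 0.62031750
P = K * exp(-rT) * N(-d2) - S_0' * N(-d1) = 44.3800 * 0.93426047 * 0.62031750 - 42.40454526 * 0.35475743 = 10.6766

Answer: Price = 10.6766


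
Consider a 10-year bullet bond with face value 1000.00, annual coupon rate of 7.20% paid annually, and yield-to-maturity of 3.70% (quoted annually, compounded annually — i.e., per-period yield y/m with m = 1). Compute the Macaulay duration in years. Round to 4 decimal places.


Coupon per period c = face * coupon_rate / m = 72.000000
Periods per year m = 1; per-period yield y/m = 0.037000
Number of cashflows N = 10
Cashflows (t years, CF_t, discount factor 1/(1+y/m)^(m*t), PV):
  t = 1.0000: CF_t = 72.000000, DF = 0.964320, PV = 69.431051
  t = 2.0000: CF_t = 72.000000, DF = 0.929913, PV = 66.953762
  t = 3.0000: CF_t = 72.000000, DF = 0.896734, PV = 64.564862
  t = 4.0000: CF_t = 72.000000, DF = 0.864739, PV = 62.261198
  t = 5.0000: CF_t = 72.000000, DF = 0.833885, PV = 60.039728
  t = 6.0000: CF_t = 72.000000, DF = 0.804132, PV = 57.897520
  t = 7.0000: CF_t = 72.000000, DF = 0.775441, PV = 55.831745
  t = 8.0000: CF_t = 72.000000, DF = 0.747773, PV = 53.839677
  t = 9.0000: CF_t = 72.000000, DF = 0.721093, PV = 51.918686
  t = 10.0000: CF_t = 1072.000000, DF = 0.695364, PV = 745.430608
Price P = sum_t PV_t = 1288.168836
Macaulay numerator sum_t t * PV_t:
  t * PV_t at t = 1.0000: 69.431051
  t * PV_t at t = 2.0000: 133.907524
  t * PV_t at t = 3.0000: 193.694586
  t * PV_t at t = 4.0000: 249.044791
  t * PV_t at t = 5.0000: 300.198639
  t * PV_t at t = 6.0000: 347.385117
  t * PV_t at t = 7.0000: 390.822215
  t * PV_t at t = 8.0000: 430.717416
  t * PV_t at t = 9.0000: 467.268170
  t * PV_t at t = 10.0000: 7454.306083
Macaulay duration D = (sum_t t * PV_t) / P = 10036.775592 / 1288.168836 = 7.791506

Answer: Macaulay duration = 7.7915 years


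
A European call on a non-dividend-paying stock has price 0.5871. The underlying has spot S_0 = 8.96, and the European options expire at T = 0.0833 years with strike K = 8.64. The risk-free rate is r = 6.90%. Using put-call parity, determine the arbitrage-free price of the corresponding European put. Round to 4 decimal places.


Answer: Put price = 0.2176

Derivation:
Put-call parity: C - P = S_0 * exp(-qT) - K * exp(-rT).
S_0 * exp(-qT) = 8.9600 * 1.00000000 = 8.96000000
K * exp(-rT) = 8.6400 * 0.99426879 = 8.59048231
P = C - S*exp(-qT) + K*exp(-rT)
P = 0.5871 - 8.96000000 + 8.59048231 = 0.2176


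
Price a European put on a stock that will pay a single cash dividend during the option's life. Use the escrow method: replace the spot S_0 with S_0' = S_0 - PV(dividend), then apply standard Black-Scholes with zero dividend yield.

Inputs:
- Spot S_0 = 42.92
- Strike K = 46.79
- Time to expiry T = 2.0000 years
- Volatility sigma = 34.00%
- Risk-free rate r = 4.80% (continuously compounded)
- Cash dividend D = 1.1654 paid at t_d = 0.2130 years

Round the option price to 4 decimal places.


PV(D) = D * exp(-r * t_d) = 1.1654 * 0.98982809 = 1.15354565
S_0' = S_0 - PV(D) = 42.9200 - 1.15354565 = 41.76645435
d1 = (ln(S_0'/K) + (r + sigma^2/2)*T) / (sigma*sqrt(T)) = 0.20386301
d2 = d1 - sigma*sqrt(T) = -0.27696960
exp(-rT) = 0.90846402
N(-d1) = 0.41923027; N(-d2) = 0.60909827
P = K * exp(-rT) * N(-d2) - S_0' * N(-d1) = 46.7900 * 0.90846402 * 0.60909827 - 41.76645435 * 0.41923027 = 8.3812

Answer: Price = 8.3812


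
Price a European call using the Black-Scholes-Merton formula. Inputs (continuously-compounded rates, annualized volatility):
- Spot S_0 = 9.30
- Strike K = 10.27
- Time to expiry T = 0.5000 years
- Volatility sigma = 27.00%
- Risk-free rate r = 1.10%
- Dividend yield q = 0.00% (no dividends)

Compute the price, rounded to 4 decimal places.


d1 = (ln(S/K) + (r - q + 0.5*sigma^2) * T) / (sigma * sqrt(T)) = -0.39539119
d2 = d1 - sigma * sqrt(T) = -0.58631002
exp(-rT) = 0.99451510; exp(-qT) = 1.00000000
C = S_0 * exp(-qT) * N(d1) - K * exp(-rT) * N(d2)
N(d1) = 0.34627710; N(d2) = 0.27883360
C = 9.3000 * 1.00000000 * 0.34627710 - 10.2700 * 0.99451510 * 0.27883360 = 0.3725

Answer: Price = 0.3725


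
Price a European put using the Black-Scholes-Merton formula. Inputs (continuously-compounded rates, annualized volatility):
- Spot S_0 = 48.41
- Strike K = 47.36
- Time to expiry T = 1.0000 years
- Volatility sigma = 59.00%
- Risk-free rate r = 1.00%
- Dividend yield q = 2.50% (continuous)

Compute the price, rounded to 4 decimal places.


d1 = (ln(S/K) + (r - q + 0.5*sigma^2) * T) / (sigma * sqrt(T)) = 0.30674307
d2 = d1 - sigma * sqrt(T) = -0.28325693
exp(-rT) = 0.99004983; exp(-qT) = 0.97530991
P = K * exp(-rT) * N(-d2) - S_0 * exp(-qT) * N(-d1)
N(-d1) = 0.37951947; N(-d2) = 0.61151005
P = 47.3600 * 0.99004983 * 0.61151005 - 48.4100 * 0.97530991 * 0.37951947 = 10.7540

Answer: Price = 10.7540


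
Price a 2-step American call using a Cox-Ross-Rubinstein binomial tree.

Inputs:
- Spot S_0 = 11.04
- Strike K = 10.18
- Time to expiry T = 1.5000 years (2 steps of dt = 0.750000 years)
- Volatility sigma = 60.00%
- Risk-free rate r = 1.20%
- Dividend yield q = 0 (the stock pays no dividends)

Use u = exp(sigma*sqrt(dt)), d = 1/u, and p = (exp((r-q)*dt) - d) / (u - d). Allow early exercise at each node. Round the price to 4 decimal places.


dt = T/N = 0.750000
u = exp(sigma*sqrt(dt)) = 1.681381; d = 1/u = 0.594749
p = (exp((r-q)*dt) - d) / (u - d) = 0.381262
Discount per step: exp(-r*dt) = 0.991040
Stock lattice S(k, i) with i counting down-moves:
  k=0: S(0,0) = 11.0400
  k=1: S(1,0) = 18.5624; S(1,1) = 6.5660
  k=2: S(2,0) = 31.2105; S(2,1) = 11.0400; S(2,2) = 3.9051
Terminal payoffs V(N, i) = max(S_T - K, 0):
  V(2,0) = 21.030530; V(2,1) = 0.860000; V(2,2) = 0.000000
Backward induction: V(k, i) = exp(-r*dt) * [p * V(k+1, i) + (1-p) * V(k+1, i+1)]; then take max(V_cont, immediate exercise) for American.
  V(1,0) = exp(-r*dt) * [p*21.030530 + (1-p)*0.860000] = 8.473651; exercise = 8.382442; V(1,0) = max -> 8.473651
  V(1,1) = exp(-r*dt) * [p*0.860000 + (1-p)*0.000000] = 0.324948; exercise = 0.000000; V(1,1) = max -> 0.324948
  V(0,0) = exp(-r*dt) * [p*8.473651 + (1-p)*0.324948] = 3.400992; exercise = 0.860000; V(0,0) = max -> 3.400992

Answer: Price = V(0,0) = 3.4010


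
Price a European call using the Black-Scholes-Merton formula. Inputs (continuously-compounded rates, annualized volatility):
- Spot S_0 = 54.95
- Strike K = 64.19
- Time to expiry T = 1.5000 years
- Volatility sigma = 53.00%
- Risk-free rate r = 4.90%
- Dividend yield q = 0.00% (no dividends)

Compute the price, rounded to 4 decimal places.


d1 = (ln(S/K) + (r - q + 0.5*sigma^2) * T) / (sigma * sqrt(T)) = 0.19834897
d2 = d1 - sigma * sqrt(T) = -0.45076582
exp(-rT) = 0.92913615; exp(-qT) = 1.00000000
C = S_0 * exp(-qT) * N(d1) - K * exp(-rT) * N(d2)
N(d1) = 0.57861398; N(d2) = 0.32607917
C = 54.9500 * 1.00000000 * 0.57861398 - 64.1900 * 0.92913615 * 0.32607917 = 12.3471

Answer: Price = 12.3471


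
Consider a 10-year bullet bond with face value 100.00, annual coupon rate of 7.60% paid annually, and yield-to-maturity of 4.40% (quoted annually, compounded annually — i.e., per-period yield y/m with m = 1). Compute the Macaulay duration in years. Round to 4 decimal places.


Answer: Macaulay duration = 7.6615 years

Derivation:
Coupon per period c = face * coupon_rate / m = 7.600000
Periods per year m = 1; per-period yield y/m = 0.044000
Number of cashflows N = 10
Cashflows (t years, CF_t, discount factor 1/(1+y/m)^(m*t), PV):
  t = 1.0000: CF_t = 7.600000, DF = 0.957854, PV = 7.279693
  t = 2.0000: CF_t = 7.600000, DF = 0.917485, PV = 6.972886
  t = 3.0000: CF_t = 7.600000, DF = 0.878817, PV = 6.679010
  t = 4.0000: CF_t = 7.600000, DF = 0.841779, PV = 6.397519
  t = 5.0000: CF_t = 7.600000, DF = 0.806302, PV = 6.127892
  t = 6.0000: CF_t = 7.600000, DF = 0.772320, PV = 5.869628
  t = 7.0000: CF_t = 7.600000, DF = 0.739770, PV = 5.622249
  t = 8.0000: CF_t = 7.600000, DF = 0.708592, PV = 5.385296
  t = 9.0000: CF_t = 7.600000, DF = 0.678728, PV = 5.158330
  t = 10.0000: CF_t = 107.600000, DF = 0.650122, PV = 69.953151
Price P = sum_t PV_t = 125.445656
Macaulay numerator sum_t t * PV_t:
  t * PV_t at t = 1.0000: 7.279693
  t * PV_t at t = 2.0000: 13.945773
  t * PV_t at t = 3.0000: 20.037030
  t * PV_t at t = 4.0000: 25.590077
  t * PV_t at t = 5.0000: 30.639460
  t * PV_t at t = 6.0000: 35.217770
  t * PV_t at t = 7.0000: 39.355745
  t * PV_t at t = 8.0000: 43.082370
  t * PV_t at t = 9.0000: 46.424968
  t * PV_t at t = 10.0000: 699.531515
Macaulay duration D = (sum_t t * PV_t) / P = 961.104401 / 125.445656 = 7.661520


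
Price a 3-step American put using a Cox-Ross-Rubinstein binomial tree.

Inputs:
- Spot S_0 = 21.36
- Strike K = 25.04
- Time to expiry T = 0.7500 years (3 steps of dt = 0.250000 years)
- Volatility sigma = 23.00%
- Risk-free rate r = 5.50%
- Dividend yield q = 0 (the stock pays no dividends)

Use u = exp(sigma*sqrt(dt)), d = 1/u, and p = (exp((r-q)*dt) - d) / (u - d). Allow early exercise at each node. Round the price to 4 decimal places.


dt = T/N = 0.250000
u = exp(sigma*sqrt(dt)) = 1.121873; d = 1/u = 0.891366
p = (exp((r-q)*dt) - d) / (u - d) = 0.531345
Discount per step: exp(-r*dt) = 0.986344
Stock lattice S(k, i) with i counting down-moves:
  k=0: S(0,0) = 21.3600
  k=1: S(1,0) = 23.9632; S(1,1) = 19.0396
  k=2: S(2,0) = 26.8837; S(2,1) = 21.3600; S(2,2) = 16.9712
  k=3: S(3,0) = 30.1601; S(3,1) = 23.9632; S(3,2) = 19.0396; S(3,3) = 15.1276
Terminal payoffs V(N, i) = max(K - S_T, 0):
  V(3,0) = 0.000000; V(3,1) = 1.076783; V(3,2) = 6.000419; V(3,3) = 9.912413
Backward induction: V(k, i) = exp(-r*dt) * [p * V(k+1, i) + (1-p) * V(k+1, i+1)]; then take max(V_cont, immediate exercise) for American.
  V(2,0) = exp(-r*dt) * [p*0.000000 + (1-p)*1.076783] = 0.497749; exercise = 0.000000; V(2,0) = max -> 0.497749
  V(2,1) = exp(-r*dt) * [p*1.076783 + (1-p)*6.000419] = 3.338056; exercise = 3.680000; V(2,1) = max -> 3.680000
  V(2,2) = exp(-r*dt) * [p*6.000419 + (1-p)*9.912413] = 7.726819; exercise = 8.068762; V(2,2) = max -> 8.068762
  V(1,0) = exp(-r*dt) * [p*0.497749 + (1-p)*3.680000] = 1.961965; exercise = 1.076783; V(1,0) = max -> 1.961965
  V(1,1) = exp(-r*dt) * [p*3.680000 + (1-p)*8.068762] = 5.658475; exercise = 6.000419; V(1,1) = max -> 6.000419
  V(0,0) = exp(-r*dt) * [p*1.961965 + (1-p)*6.000419] = 3.801970; exercise = 3.680000; V(0,0) = max -> 3.801970

Answer: Price = V(0,0) = 3.8020


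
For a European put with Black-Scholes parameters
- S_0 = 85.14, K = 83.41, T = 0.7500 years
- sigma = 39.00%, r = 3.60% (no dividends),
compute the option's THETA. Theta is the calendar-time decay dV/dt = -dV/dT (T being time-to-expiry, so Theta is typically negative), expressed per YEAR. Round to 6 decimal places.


d1 = 0.3095966922; d2 = -0.0281532153
phi(d1) = 0.3802738648; exp(-qT) = 1.0000000000; exp(-rT) = 0.9733612415
Theta = -S*exp(-qT)*phi(d1)*sigma/(2*sqrt(T)) + r*K*exp(-rT)*N(-d2) - q*S*exp(-qT)*N(-d1)
N(-d1) = 0.3784338360; N(-d2) = 0.5112300244; sqrt(T) = 0.8660254038
Term 1 = -85.1400 * 1.0000000000 * 0.3802738648 * 0.3900 / (2 * 0.8660254038) = -7.2901103800
Term 2 = 0.0360 * 83.4100 * 0.9733612415 * 0.5112300244 = 1.4942078814
Term 3 = 0 (no dividend yield, q = 0)
Theta = -7.2901103800 + (1.4942078814) + (0.0000000000) = -5.795902

Answer: Theta = -5.795902


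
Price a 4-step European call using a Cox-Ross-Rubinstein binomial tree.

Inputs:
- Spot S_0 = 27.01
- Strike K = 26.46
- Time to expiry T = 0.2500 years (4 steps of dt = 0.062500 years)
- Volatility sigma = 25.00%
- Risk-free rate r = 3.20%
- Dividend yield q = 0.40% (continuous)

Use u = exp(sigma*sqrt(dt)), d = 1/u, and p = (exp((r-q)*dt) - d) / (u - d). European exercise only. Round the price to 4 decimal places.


dt = T/N = 0.062500
u = exp(sigma*sqrt(dt)) = 1.064494; d = 1/u = 0.939413
p = (exp((r-q)*dt) - d) / (u - d) = 0.498383
Discount per step: exp(-r*dt) = 0.998002
Stock lattice S(k, i) with i counting down-moves:
  k=0: S(0,0) = 27.0100
  k=1: S(1,0) = 28.7520; S(1,1) = 25.3735
  k=2: S(2,0) = 30.6063; S(2,1) = 27.0100; S(2,2) = 23.8362
  k=3: S(3,0) = 32.5803; S(3,1) = 28.7520; S(3,2) = 25.3735; S(3,3) = 22.3921
  k=4: S(4,0) = 34.6815; S(4,1) = 30.6063; S(4,2) = 27.0100; S(4,3) = 23.8362; S(4,4) = 21.0354
Terminal payoffs V(N, i) = max(S_T - K, 0):
  V(4,0) = 8.221527; V(4,1) = 4.146340; V(4,2) = 0.550000; V(4,3) = 0.000000; V(4,4) = 0.000000
Backward induction: V(k, i) = exp(-r*dt) * [p * V(k+1, i) + (1-p) * V(k+1, i+1)].
  V(3,0) = exp(-r*dt) * [p*8.221527 + (1-p)*4.146340] = 6.165002
  V(3,1) = exp(-r*dt) * [p*4.146340 + (1-p)*0.550000] = 2.337675
  V(3,2) = exp(-r*dt) * [p*0.550000 + (1-p)*0.000000] = 0.273563
  V(3,3) = exp(-r*dt) * [p*0.000000 + (1-p)*0.000000] = 0.000000
  V(2,0) = exp(-r*dt) * [p*6.165002 + (1-p)*2.337675] = 4.236669
  V(2,1) = exp(-r*dt) * [p*2.337675 + (1-p)*0.273563] = 1.299680
  V(2,2) = exp(-r*dt) * [p*0.273563 + (1-p)*0.000000] = 0.136067
  V(1,0) = exp(-r*dt) * [p*4.236669 + (1-p)*1.299680] = 2.757905
  V(1,1) = exp(-r*dt) * [p*1.299680 + (1-p)*0.136067] = 0.714562
  V(0,0) = exp(-r*dt) * [p*2.757905 + (1-p)*0.714562] = 1.729467

Answer: Price = V(0,0) = 1.7295


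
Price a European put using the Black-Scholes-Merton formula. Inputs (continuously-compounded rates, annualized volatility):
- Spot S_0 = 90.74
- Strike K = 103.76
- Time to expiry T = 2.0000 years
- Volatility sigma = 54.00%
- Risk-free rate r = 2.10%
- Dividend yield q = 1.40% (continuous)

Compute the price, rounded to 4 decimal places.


d1 = (ln(S/K) + (r - q + 0.5*sigma^2) * T) / (sigma * sqrt(T)) = 0.22459510
d2 = d1 - sigma * sqrt(T) = -0.53908023
exp(-rT) = 0.95886978; exp(-qT) = 0.97238837
P = K * exp(-rT) * N(-d2) - S_0 * exp(-qT) * N(-d1)
N(-d1) = 0.41114714; N(-d2) = 0.70508425
P = 103.7600 * 0.95886978 * 0.70508425 - 90.7400 * 0.97238837 * 0.41114714 = 33.8731

Answer: Price = 33.8731


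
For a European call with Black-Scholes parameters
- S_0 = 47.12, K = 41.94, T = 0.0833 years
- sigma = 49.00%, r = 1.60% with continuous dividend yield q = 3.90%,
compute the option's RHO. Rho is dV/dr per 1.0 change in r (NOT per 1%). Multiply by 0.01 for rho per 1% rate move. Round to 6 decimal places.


d1 = 0.8806360986; d2 = 0.7392135756
phi(d1) = 0.2707123388; exp(-qT) = 0.9967565713; exp(-rT) = 0.9986680878
N(d2) = 0.7701113407
Rho = K*T*exp(-rT)*N(d2) = 41.9400 * 0.0833 * 0.9986680878 * 0.7701113407 = 2.686879

Answer: Rho = 2.686879


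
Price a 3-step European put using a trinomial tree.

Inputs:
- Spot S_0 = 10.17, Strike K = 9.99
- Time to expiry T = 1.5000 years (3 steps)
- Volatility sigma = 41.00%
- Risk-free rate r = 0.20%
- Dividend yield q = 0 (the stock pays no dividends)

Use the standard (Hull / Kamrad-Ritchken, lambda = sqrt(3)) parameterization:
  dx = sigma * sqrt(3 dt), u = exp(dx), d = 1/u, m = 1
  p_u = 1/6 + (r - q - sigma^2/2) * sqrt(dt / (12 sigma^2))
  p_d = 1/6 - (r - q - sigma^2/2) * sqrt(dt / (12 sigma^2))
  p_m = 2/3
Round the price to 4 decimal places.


dt = T/N = 0.500000; dx = sigma*sqrt(3*dt) = 0.502145
u = exp(dx) = 1.652262; d = 1/u = 0.605231
p_u = 0.125817, p_m = 0.666667, p_d = 0.207516
Discount per step: exp(-r*dt) = 0.999000
Stock lattice S(k, j) with j the centered position index:
  k=0: S(0,+0) = 10.1700
  k=1: S(1,-1) = 6.1552; S(1,+0) = 10.1700; S(1,+1) = 16.8035
  k=2: S(2,-2) = 3.7253; S(2,-1) = 6.1552; S(2,+0) = 10.1700; S(2,+1) = 16.8035; S(2,+2) = 27.7638
  k=3: S(3,-3) = 2.2547; S(3,-2) = 3.7253; S(3,-1) = 6.1552; S(3,+0) = 10.1700; S(3,+1) = 16.8035; S(3,+2) = 27.7638; S(3,+3) = 45.8731
Terminal payoffs V(N, j) = max(K - S_T, 0):
  V(3,-3) = 7.735325; V(3,-2) = 6.264685; V(3,-1) = 3.834803; V(3,+0) = 0.000000; V(3,+1) = 0.000000; V(3,+2) = 0.000000; V(3,+3) = 0.000000
Backward induction: V(k, j) = exp(-r*dt) * [p_u * V(k+1, j+1) + p_m * V(k+1, j) + p_d * V(k+1, j-1)]
  V(2,-2) = exp(-r*dt) * [p_u*3.834803 + p_m*6.264685 + p_d*7.735325] = 6.257885
  V(2,-1) = exp(-r*dt) * [p_u*0.000000 + p_m*3.834803 + p_d*6.264685] = 3.852705
  V(2,+0) = exp(-r*dt) * [p_u*0.000000 + p_m*0.000000 + p_d*3.834803] = 0.794989
  V(2,+1) = exp(-r*dt) * [p_u*0.000000 + p_m*0.000000 + p_d*0.000000] = 0.000000
  V(2,+2) = exp(-r*dt) * [p_u*0.000000 + p_m*0.000000 + p_d*0.000000] = 0.000000
  V(1,-1) = exp(-r*dt) * [p_u*0.794989 + p_m*3.852705 + p_d*6.257885] = 3.963142
  V(1,+0) = exp(-r*dt) * [p_u*0.000000 + p_m*0.794989 + p_d*3.852705] = 1.328163
  V(1,+1) = exp(-r*dt) * [p_u*0.000000 + p_m*0.000000 + p_d*0.794989] = 0.164808
  V(0,+0) = exp(-r*dt) * [p_u*0.164808 + p_m*1.328163 + p_d*3.963142] = 1.726867

Answer: Price = V(0,0) = 1.7269


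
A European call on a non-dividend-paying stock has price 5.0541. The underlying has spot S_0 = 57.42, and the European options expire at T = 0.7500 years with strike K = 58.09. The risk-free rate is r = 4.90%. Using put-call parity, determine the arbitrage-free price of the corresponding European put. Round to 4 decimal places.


Answer: Put price = 3.6280

Derivation:
Put-call parity: C - P = S_0 * exp(-qT) - K * exp(-rT).
S_0 * exp(-qT) = 57.4200 * 1.00000000 = 57.42000000
K * exp(-rT) = 58.0900 * 0.96391708 = 55.99394344
P = C - S*exp(-qT) + K*exp(-rT)
P = 5.0541 - 57.42000000 + 55.99394344 = 3.6280


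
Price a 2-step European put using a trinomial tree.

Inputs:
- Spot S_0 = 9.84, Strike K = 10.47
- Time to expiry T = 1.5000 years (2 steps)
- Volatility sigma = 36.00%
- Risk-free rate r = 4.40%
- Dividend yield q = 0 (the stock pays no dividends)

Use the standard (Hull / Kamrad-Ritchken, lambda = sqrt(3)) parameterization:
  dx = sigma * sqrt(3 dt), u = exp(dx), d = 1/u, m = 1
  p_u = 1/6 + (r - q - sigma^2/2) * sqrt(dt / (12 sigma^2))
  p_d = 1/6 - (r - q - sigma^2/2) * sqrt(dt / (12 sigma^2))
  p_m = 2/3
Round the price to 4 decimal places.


dt = T/N = 0.750000; dx = sigma*sqrt(3*dt) = 0.540000
u = exp(dx) = 1.716007; d = 1/u = 0.582748
p_u = 0.152222, p_m = 0.666667, p_d = 0.181111
Discount per step: exp(-r*dt) = 0.967539
Stock lattice S(k, j) with j the centered position index:
  k=0: S(0,+0) = 9.8400
  k=1: S(1,-1) = 5.7342; S(1,+0) = 9.8400; S(1,+1) = 16.8855
  k=2: S(2,-2) = 3.3416; S(2,-1) = 5.7342; S(2,+0) = 9.8400; S(2,+1) = 16.8855; S(2,+2) = 28.9756
Terminal payoffs V(N, j) = max(K - S_T, 0):
  V(2,-2) = 7.128380; V(2,-1) = 4.735757; V(2,+0) = 0.630000; V(2,+1) = 0.000000; V(2,+2) = 0.000000
Backward induction: V(k, j) = exp(-r*dt) * [p_u * V(k+1, j+1) + p_m * V(k+1, j) + p_d * V(k+1, j-1)]
  V(1,-1) = exp(-r*dt) * [p_u*0.630000 + p_m*4.735757 + p_d*7.128380] = 4.396592
  V(1,+0) = exp(-r*dt) * [p_u*0.000000 + p_m*0.630000 + p_d*4.735757] = 1.236222
  V(1,+1) = exp(-r*dt) * [p_u*0.000000 + p_m*0.000000 + p_d*0.630000] = 0.110396
  V(0,+0) = exp(-r*dt) * [p_u*0.110396 + p_m*1.236222 + p_d*4.396592] = 1.584078

Answer: Price = V(0,0) = 1.5841


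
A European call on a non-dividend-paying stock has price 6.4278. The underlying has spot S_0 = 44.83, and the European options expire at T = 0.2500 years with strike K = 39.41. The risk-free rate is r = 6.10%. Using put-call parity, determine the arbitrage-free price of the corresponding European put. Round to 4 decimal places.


Put-call parity: C - P = S_0 * exp(-qT) - K * exp(-rT).
S_0 * exp(-qT) = 44.8300 * 1.00000000 = 44.83000000
K * exp(-rT) = 39.4100 * 0.98486569 = 38.81355694
P = C - S*exp(-qT) + K*exp(-rT)
P = 6.4278 - 44.83000000 + 38.81355694 = 0.4114

Answer: Put price = 0.4114


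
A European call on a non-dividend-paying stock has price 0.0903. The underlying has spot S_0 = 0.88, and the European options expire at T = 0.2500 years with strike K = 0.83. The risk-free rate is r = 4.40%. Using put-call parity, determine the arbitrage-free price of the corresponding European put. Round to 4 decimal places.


Put-call parity: C - P = S_0 * exp(-qT) - K * exp(-rT).
S_0 * exp(-qT) = 0.8800 * 1.00000000 = 0.88000000
K * exp(-rT) = 0.8300 * 0.98906028 = 0.82092003
P = C - S*exp(-qT) + K*exp(-rT)
P = 0.0903 - 0.88000000 + 0.82092003 = 0.0312

Answer: Put price = 0.0312


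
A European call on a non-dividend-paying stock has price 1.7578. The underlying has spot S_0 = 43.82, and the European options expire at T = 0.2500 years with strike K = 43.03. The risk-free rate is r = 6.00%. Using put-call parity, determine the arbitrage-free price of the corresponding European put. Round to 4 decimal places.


Put-call parity: C - P = S_0 * exp(-qT) - K * exp(-rT).
S_0 * exp(-qT) = 43.8200 * 1.00000000 = 43.82000000
K * exp(-rT) = 43.0300 * 0.98511194 = 42.38936676
P = C - S*exp(-qT) + K*exp(-rT)
P = 1.7578 - 43.82000000 + 42.38936676 = 0.3272

Answer: Put price = 0.3272


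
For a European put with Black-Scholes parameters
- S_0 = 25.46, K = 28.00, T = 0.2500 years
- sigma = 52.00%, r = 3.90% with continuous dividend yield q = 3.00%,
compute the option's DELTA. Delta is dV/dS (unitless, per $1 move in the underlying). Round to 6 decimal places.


Answer: Delta = -0.585420

Derivation:
d1 = -0.2270996809; d2 = -0.4870996809
phi(d1) = 0.3887862136; exp(-qT) = 0.9925280548; exp(-rT) = 0.9902973771
N(-d1) = 0.5898268839
Delta = -exp(-qT) * N(-d1) = -0.9925280548 * 0.5898268839 = -0.585420
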